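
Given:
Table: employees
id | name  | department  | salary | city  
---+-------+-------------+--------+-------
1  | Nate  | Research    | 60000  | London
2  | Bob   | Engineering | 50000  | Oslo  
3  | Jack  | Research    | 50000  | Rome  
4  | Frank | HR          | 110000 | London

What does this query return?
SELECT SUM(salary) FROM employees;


SUM(salary) = 60000 + 50000 + 50000 + 110000 = 270000

270000


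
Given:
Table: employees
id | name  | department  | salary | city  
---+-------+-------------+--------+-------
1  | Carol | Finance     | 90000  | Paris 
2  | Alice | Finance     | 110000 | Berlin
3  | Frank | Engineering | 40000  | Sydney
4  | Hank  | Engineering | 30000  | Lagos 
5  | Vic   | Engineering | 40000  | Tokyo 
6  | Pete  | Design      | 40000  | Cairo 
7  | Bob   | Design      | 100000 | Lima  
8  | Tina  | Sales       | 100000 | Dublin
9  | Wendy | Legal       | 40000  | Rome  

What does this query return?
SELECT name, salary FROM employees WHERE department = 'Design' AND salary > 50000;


Filtering: department = 'Design' AND salary > 50000
Matching: 1 rows

1 rows:
Bob, 100000


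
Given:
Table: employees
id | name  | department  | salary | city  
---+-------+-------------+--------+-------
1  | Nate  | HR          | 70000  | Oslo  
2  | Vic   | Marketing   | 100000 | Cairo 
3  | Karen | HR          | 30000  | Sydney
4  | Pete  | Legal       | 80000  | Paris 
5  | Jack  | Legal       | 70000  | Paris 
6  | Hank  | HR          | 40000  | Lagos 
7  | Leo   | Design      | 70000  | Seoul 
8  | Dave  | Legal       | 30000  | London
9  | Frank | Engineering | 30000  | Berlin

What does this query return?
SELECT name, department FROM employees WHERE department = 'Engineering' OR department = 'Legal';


Filtering: department = 'Engineering' OR 'Legal'
Matching: 4 rows

4 rows:
Pete, Legal
Jack, Legal
Dave, Legal
Frank, Engineering


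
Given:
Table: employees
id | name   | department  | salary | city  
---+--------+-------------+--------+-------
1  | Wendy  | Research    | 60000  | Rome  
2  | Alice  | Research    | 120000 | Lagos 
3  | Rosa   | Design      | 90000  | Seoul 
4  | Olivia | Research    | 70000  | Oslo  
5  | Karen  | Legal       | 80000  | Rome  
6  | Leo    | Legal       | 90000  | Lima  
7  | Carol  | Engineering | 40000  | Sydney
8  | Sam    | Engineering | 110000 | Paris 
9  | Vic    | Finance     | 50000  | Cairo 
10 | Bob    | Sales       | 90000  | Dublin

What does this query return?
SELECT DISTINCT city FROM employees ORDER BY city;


All 'city' values (row order): Rome, Lagos, Seoul, Oslo, Rome, Lima, Sydney, Paris, Cairo, Dublin
Removing duplicates leaves 9 unique value(s).

9 values:
Cairo
Dublin
Lagos
Lima
Oslo
Paris
Rome
Seoul
Sydney


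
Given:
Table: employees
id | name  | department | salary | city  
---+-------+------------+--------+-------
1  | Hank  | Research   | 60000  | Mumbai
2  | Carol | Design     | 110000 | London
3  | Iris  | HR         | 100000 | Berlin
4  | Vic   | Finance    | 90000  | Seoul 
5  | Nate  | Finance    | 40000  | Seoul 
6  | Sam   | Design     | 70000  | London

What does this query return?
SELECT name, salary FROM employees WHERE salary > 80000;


Filtering: salary > 80000
Matching: 3 rows

3 rows:
Carol, 110000
Iris, 100000
Vic, 90000


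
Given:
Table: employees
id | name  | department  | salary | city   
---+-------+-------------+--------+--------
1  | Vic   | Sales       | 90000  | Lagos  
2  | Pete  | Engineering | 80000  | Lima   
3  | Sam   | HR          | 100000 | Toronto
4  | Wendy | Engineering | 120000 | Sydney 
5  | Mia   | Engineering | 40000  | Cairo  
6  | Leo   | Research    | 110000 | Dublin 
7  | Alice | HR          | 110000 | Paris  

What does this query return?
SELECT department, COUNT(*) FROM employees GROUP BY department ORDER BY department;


Assigning each row to its department group:
  Vic -> Sales
  Pete -> Engineering
  Sam -> HR
  Wendy -> Engineering
  Mia -> Engineering
  Leo -> Research
  Alice -> HR


4 groups:
Engineering, 3
HR, 2
Research, 1
Sales, 1


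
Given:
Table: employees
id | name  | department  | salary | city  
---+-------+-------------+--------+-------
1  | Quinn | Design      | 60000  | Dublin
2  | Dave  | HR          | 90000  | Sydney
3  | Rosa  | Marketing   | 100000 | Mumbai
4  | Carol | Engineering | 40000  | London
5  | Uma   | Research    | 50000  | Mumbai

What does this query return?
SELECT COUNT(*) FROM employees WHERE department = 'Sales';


Counting rows where department = 'Sales'


0


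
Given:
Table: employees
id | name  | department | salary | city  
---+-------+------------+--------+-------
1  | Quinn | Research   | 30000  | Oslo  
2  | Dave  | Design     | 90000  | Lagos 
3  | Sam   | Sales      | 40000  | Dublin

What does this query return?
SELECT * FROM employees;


SELECT * returns all 3 rows with all columns

3 rows:
1, Quinn, Research, 30000, Oslo
2, Dave, Design, 90000, Lagos
3, Sam, Sales, 40000, Dublin


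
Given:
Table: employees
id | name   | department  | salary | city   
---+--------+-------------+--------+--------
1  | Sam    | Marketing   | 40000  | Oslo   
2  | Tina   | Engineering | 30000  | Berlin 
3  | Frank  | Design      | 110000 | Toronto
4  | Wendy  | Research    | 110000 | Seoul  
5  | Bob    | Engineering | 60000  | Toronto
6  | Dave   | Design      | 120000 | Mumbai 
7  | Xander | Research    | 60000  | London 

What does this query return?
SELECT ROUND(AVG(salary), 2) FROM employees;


SUM(salary) = 530000
COUNT = 7
ROUND(AVG, 2) = ROUND(530000 / 7, 2) = 75714.29

75714.29


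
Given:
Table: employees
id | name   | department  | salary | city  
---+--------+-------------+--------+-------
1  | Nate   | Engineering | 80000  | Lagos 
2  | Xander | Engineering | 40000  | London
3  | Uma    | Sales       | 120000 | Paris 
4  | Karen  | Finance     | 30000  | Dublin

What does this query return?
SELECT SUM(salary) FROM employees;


SUM(salary) = 80000 + 40000 + 120000 + 30000 = 270000

270000


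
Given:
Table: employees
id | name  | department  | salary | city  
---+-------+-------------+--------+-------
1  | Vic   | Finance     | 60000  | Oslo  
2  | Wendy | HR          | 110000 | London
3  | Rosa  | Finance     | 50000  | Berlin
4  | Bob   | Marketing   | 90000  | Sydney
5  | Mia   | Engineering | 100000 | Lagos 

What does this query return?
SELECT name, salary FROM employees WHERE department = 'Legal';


Filtering: department = 'Legal'
Matching rows: 0

Empty result set (0 rows)


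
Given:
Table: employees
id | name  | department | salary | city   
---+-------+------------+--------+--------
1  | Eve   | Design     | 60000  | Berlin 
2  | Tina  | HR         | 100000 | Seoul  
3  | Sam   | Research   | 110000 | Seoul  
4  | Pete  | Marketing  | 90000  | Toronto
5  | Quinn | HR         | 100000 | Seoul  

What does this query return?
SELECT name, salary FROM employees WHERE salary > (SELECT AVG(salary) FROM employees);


Subquery: AVG(salary) = 92000.0
Filtering: salary > 92000.0
  Tina (100000) -> MATCH
  Sam (110000) -> MATCH
  Quinn (100000) -> MATCH


3 rows:
Tina, 100000
Sam, 110000
Quinn, 100000


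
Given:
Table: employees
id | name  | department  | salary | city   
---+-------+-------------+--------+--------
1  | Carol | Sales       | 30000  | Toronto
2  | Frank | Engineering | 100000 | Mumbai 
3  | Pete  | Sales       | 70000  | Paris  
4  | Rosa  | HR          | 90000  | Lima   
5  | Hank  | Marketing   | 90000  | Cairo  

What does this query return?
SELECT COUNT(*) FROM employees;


COUNT(*) counts all rows

5


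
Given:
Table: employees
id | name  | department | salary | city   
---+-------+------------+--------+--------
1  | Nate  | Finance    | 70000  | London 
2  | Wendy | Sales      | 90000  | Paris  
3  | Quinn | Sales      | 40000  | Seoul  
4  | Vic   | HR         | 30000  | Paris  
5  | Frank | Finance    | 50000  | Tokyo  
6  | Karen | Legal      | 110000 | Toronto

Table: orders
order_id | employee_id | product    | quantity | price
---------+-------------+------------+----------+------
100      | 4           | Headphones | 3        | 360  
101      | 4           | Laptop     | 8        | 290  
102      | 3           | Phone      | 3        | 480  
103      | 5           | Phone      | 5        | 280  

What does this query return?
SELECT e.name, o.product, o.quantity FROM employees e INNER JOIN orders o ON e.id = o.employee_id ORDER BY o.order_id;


Joining employees.id = orders.employee_id:
  employee Vic (id=4) -> order Headphones
  employee Vic (id=4) -> order Laptop
  employee Quinn (id=3) -> order Phone
  employee Frank (id=5) -> order Phone


4 rows:
Vic, Headphones, 3
Vic, Laptop, 8
Quinn, Phone, 3
Frank, Phone, 5


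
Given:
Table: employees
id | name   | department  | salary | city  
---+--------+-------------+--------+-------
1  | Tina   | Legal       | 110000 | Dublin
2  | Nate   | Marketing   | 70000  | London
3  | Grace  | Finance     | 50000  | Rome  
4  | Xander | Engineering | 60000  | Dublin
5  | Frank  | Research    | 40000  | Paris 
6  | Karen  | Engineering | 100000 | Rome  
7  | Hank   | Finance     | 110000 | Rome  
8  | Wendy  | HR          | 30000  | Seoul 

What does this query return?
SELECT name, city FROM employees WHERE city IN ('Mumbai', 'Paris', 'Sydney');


Filtering: city IN ('Mumbai', 'Paris', 'Sydney')
Matching: 1 rows

1 rows:
Frank, Paris


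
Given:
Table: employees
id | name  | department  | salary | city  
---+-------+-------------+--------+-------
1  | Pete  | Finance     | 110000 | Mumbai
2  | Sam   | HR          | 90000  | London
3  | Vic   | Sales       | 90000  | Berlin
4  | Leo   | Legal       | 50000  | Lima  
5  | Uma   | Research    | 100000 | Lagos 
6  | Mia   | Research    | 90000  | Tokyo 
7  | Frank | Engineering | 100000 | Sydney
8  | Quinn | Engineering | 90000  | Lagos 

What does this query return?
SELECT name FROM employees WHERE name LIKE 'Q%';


LIKE 'Q%' matches names starting with 'Q'
Matching: 1

1 rows:
Quinn


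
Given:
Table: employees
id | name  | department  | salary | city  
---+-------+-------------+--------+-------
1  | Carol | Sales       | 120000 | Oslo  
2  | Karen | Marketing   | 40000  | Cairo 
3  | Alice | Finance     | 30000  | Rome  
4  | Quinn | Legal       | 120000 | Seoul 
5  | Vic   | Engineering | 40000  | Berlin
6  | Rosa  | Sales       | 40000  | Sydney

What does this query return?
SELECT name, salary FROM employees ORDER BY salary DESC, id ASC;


Sorting by salary DESC, then id ASC for ties

6 rows:
Carol, 120000
Quinn, 120000
Karen, 40000
Vic, 40000
Rosa, 40000
Alice, 30000


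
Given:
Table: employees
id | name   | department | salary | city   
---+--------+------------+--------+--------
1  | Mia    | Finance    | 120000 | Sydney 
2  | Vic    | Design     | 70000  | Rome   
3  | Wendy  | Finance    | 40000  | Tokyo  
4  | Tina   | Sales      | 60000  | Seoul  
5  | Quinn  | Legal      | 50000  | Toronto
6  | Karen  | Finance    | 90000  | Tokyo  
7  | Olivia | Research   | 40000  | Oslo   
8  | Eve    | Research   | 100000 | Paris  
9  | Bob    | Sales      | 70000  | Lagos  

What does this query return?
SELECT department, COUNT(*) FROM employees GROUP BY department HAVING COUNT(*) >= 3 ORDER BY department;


Groups with count >= 3:
  Finance: 3 -> PASS
  Design: 1 -> filtered out
  Legal: 1 -> filtered out
  Research: 2 -> filtered out
  Sales: 2 -> filtered out


1 groups:
Finance, 3


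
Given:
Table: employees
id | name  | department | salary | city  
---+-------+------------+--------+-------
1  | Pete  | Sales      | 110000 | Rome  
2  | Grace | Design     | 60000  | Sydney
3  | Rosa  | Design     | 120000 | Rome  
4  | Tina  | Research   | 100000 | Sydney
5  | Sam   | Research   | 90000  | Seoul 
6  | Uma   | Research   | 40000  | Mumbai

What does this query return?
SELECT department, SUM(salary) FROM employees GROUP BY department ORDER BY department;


Summing salary within each department:
  Design: 60000 + 120000 = 180000
  Research: 100000 + 90000 + 40000 = 230000
  Sales: 110000 = 110000


3 groups:
Design, 180000
Research, 230000
Sales, 110000


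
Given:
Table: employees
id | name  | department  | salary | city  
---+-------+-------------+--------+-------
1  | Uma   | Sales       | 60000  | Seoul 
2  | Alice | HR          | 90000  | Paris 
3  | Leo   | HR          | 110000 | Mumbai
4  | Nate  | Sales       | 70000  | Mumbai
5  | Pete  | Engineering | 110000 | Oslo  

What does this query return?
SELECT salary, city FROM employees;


Projecting columns: salary, city

5 rows:
60000, Seoul
90000, Paris
110000, Mumbai
70000, Mumbai
110000, Oslo


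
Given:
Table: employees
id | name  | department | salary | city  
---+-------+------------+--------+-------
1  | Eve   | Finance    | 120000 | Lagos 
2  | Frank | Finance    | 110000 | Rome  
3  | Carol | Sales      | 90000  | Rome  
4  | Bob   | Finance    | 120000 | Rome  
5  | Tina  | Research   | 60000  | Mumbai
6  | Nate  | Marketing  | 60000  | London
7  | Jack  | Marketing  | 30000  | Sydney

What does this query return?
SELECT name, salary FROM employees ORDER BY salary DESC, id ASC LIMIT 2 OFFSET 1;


Sort by salary DESC (id ASC tiebreak), then skip 1 and take 2
Rows 2 through 3

2 rows:
Bob, 120000
Frank, 110000


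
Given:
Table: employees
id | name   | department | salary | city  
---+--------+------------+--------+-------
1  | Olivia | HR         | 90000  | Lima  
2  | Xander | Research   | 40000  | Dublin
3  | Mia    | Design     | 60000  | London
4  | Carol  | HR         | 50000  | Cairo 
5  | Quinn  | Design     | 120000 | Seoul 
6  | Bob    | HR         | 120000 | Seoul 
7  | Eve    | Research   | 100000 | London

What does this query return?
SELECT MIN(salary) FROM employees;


Salaries: 90000, 40000, 60000, 50000, 120000, 120000, 100000
MIN = 40000

40000


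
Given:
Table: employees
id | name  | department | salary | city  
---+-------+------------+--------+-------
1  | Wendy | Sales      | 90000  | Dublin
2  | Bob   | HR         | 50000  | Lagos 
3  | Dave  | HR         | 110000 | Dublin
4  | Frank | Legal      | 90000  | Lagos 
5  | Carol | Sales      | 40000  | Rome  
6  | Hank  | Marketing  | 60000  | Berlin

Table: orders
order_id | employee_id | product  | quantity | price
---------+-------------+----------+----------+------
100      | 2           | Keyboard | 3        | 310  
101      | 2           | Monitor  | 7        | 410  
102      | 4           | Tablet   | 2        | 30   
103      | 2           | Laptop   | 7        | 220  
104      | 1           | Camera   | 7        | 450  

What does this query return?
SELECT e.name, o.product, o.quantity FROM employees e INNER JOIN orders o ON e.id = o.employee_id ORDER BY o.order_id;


Joining employees.id = orders.employee_id:
  employee Bob (id=2) -> order Keyboard
  employee Bob (id=2) -> order Monitor
  employee Frank (id=4) -> order Tablet
  employee Bob (id=2) -> order Laptop
  employee Wendy (id=1) -> order Camera


5 rows:
Bob, Keyboard, 3
Bob, Monitor, 7
Frank, Tablet, 2
Bob, Laptop, 7
Wendy, Camera, 7


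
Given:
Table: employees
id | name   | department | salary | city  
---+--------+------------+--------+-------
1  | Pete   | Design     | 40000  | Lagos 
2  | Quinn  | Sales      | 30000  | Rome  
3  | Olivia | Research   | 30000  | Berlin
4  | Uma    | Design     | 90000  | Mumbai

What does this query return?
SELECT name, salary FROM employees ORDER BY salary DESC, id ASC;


Sorting by salary DESC, then id ASC for ties

4 rows:
Uma, 90000
Pete, 40000
Quinn, 30000
Olivia, 30000


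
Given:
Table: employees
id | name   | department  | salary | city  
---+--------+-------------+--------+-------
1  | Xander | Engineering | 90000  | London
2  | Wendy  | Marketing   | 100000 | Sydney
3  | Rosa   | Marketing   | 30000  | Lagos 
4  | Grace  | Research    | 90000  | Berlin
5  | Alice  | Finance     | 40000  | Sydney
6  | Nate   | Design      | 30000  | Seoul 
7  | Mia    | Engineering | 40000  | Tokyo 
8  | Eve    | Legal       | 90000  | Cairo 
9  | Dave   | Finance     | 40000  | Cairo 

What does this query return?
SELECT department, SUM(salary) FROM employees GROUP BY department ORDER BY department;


Summing salary within each department:
  Design: 30000 = 30000
  Engineering: 90000 + 40000 = 130000
  Finance: 40000 + 40000 = 80000
  Legal: 90000 = 90000
  Marketing: 100000 + 30000 = 130000
  Research: 90000 = 90000


6 groups:
Design, 30000
Engineering, 130000
Finance, 80000
Legal, 90000
Marketing, 130000
Research, 90000


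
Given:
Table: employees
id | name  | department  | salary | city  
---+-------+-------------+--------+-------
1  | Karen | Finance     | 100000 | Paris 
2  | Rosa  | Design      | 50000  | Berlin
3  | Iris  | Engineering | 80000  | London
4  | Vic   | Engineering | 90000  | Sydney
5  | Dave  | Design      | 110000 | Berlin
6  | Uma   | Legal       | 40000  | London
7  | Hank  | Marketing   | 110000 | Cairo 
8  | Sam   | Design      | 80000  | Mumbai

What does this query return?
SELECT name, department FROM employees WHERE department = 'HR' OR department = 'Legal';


Filtering: department = 'HR' OR 'Legal'
Matching: 1 rows

1 rows:
Uma, Legal


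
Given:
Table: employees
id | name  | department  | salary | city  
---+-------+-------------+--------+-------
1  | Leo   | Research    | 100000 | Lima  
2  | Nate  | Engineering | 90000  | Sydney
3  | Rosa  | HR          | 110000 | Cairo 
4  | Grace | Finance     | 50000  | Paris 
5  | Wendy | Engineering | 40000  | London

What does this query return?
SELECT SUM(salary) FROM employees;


SUM(salary) = 100000 + 90000 + 110000 + 50000 + 40000 = 390000

390000


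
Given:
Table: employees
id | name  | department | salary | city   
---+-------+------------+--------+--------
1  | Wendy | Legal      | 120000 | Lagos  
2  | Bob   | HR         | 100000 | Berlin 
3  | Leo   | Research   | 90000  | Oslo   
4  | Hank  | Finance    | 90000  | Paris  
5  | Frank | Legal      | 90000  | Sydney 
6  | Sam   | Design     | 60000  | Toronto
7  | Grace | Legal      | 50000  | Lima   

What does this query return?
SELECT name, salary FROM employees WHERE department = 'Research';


Filtering: department = 'Research'
Matching rows: 1

1 rows:
Leo, 90000


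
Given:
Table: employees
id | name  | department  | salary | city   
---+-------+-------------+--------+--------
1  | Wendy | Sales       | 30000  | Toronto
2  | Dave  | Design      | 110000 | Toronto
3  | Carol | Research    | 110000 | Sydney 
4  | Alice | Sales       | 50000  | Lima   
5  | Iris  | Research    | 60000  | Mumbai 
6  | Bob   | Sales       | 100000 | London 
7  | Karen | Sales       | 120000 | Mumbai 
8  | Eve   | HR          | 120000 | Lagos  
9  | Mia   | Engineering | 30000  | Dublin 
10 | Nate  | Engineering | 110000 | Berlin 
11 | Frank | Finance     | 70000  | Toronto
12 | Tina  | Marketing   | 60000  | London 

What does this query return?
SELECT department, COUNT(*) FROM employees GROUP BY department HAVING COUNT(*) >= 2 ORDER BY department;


Groups with count >= 2:
  Engineering: 2 -> PASS
  Research: 2 -> PASS
  Sales: 4 -> PASS
  Design: 1 -> filtered out
  Finance: 1 -> filtered out
  HR: 1 -> filtered out
  Marketing: 1 -> filtered out


3 groups:
Engineering, 2
Research, 2
Sales, 4


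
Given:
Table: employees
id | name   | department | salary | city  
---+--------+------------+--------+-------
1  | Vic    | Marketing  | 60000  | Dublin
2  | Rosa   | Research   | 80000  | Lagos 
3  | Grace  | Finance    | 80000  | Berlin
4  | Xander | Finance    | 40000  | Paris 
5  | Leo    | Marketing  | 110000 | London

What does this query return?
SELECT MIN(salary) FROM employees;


Salaries: 60000, 80000, 80000, 40000, 110000
MIN = 40000

40000


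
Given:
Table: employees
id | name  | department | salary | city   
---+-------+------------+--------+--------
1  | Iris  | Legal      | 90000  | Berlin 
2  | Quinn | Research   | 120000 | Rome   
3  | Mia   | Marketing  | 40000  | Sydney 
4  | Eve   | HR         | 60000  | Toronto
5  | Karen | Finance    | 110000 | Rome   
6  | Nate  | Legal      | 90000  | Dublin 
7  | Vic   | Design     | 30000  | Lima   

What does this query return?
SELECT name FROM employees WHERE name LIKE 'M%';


LIKE 'M%' matches names starting with 'M'
Matching: 1

1 rows:
Mia


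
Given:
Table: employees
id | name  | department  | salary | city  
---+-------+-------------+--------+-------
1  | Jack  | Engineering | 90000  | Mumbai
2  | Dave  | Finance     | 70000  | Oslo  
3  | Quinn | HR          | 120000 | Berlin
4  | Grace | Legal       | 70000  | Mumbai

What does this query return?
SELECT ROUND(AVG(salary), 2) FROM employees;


SUM(salary) = 350000
COUNT = 4
ROUND(AVG, 2) = ROUND(350000 / 4, 2) = 87500.0

87500.0


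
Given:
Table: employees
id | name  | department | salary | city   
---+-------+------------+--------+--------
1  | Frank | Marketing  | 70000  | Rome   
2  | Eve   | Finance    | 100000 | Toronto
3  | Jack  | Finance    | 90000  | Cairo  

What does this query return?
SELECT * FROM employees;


SELECT * returns all 3 rows with all columns

3 rows:
1, Frank, Marketing, 70000, Rome
2, Eve, Finance, 100000, Toronto
3, Jack, Finance, 90000, Cairo


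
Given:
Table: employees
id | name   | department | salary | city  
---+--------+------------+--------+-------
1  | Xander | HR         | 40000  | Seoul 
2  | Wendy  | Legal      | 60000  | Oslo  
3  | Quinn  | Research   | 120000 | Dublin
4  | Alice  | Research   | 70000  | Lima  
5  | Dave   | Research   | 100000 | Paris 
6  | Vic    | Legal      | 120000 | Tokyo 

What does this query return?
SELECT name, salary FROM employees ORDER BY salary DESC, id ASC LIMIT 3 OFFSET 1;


Sort by salary DESC (id ASC tiebreak), then skip 1 and take 3
Rows 2 through 4

3 rows:
Vic, 120000
Dave, 100000
Alice, 70000


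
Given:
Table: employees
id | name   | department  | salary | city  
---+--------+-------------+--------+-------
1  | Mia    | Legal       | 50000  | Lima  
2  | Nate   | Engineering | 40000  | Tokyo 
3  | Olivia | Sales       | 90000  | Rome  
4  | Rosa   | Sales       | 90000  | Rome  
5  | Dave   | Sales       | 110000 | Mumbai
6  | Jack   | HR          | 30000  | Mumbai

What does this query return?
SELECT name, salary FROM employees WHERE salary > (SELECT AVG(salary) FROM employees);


Subquery: AVG(salary) = 68333.33
Filtering: salary > 68333.33
  Olivia (90000) -> MATCH
  Rosa (90000) -> MATCH
  Dave (110000) -> MATCH


3 rows:
Olivia, 90000
Rosa, 90000
Dave, 110000


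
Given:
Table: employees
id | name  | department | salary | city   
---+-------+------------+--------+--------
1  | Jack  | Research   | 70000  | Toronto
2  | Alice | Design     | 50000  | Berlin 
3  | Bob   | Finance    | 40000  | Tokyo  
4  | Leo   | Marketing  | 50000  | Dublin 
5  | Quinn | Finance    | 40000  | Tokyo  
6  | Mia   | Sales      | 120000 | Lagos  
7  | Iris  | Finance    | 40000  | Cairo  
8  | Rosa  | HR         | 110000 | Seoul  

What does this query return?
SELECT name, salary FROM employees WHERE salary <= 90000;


Filtering: salary <= 90000
Matching: 6 rows

6 rows:
Jack, 70000
Alice, 50000
Bob, 40000
Leo, 50000
Quinn, 40000
Iris, 40000


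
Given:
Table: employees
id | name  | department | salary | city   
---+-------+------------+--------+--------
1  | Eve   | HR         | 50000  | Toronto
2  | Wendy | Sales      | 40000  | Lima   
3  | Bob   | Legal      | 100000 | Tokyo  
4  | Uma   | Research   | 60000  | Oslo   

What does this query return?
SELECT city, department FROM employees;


Projecting columns: city, department

4 rows:
Toronto, HR
Lima, Sales
Tokyo, Legal
Oslo, Research


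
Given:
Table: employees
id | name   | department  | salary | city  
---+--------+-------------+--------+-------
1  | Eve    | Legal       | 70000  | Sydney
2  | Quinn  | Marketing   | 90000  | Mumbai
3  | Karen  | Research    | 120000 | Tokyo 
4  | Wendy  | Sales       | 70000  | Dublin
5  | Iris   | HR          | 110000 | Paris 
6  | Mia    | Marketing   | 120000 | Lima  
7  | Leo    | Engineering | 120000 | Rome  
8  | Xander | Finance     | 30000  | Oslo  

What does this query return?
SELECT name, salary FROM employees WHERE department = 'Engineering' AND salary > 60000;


Filtering: department = 'Engineering' AND salary > 60000
Matching: 1 rows

1 rows:
Leo, 120000


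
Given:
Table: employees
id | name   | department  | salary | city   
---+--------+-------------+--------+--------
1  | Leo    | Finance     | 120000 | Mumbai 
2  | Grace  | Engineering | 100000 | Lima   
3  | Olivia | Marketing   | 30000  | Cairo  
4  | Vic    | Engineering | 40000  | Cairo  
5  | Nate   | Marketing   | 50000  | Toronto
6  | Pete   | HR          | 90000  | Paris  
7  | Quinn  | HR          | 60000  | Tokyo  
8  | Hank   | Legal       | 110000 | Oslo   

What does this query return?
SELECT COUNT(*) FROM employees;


COUNT(*) counts all rows

8


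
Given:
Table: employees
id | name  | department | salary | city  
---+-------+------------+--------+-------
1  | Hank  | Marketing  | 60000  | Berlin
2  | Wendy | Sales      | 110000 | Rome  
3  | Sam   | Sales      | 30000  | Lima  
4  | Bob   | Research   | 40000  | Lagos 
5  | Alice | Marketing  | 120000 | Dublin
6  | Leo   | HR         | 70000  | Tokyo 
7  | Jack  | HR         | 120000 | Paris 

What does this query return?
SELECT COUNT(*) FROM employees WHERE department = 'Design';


Counting rows where department = 'Design'


0


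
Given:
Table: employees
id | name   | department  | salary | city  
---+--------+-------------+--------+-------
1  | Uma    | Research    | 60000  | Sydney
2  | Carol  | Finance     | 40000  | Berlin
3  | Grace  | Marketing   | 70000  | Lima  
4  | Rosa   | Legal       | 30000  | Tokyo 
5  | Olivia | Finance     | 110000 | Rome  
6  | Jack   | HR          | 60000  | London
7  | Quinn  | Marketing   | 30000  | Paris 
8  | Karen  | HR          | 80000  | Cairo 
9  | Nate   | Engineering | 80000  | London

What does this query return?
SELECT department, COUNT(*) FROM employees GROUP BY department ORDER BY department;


Assigning each row to its department group:
  Uma -> Research
  Carol -> Finance
  Grace -> Marketing
  Rosa -> Legal
  Olivia -> Finance
  Jack -> HR
  Quinn -> Marketing
  Karen -> HR
  Nate -> Engineering


6 groups:
Engineering, 1
Finance, 2
HR, 2
Legal, 1
Marketing, 2
Research, 1


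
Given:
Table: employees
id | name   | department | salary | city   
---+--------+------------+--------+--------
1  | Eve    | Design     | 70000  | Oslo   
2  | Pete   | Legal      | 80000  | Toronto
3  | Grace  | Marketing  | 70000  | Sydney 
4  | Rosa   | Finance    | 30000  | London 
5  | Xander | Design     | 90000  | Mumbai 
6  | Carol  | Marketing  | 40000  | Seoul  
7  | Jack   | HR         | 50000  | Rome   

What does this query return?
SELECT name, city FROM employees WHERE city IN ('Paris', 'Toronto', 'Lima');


Filtering: city IN ('Paris', 'Toronto', 'Lima')
Matching: 1 rows

1 rows:
Pete, Toronto


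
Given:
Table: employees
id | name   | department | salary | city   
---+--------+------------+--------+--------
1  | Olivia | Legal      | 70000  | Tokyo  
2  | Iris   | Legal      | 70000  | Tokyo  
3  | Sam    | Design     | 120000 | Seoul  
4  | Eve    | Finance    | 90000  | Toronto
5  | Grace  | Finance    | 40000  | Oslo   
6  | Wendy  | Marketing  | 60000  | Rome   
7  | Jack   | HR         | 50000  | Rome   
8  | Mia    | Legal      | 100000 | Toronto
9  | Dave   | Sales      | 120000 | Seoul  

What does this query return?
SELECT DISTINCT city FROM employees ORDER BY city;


All 'city' values (row order): Tokyo, Tokyo, Seoul, Toronto, Oslo, Rome, Rome, Toronto, Seoul
Removing duplicates leaves 5 unique value(s).

5 values:
Oslo
Rome
Seoul
Tokyo
Toronto


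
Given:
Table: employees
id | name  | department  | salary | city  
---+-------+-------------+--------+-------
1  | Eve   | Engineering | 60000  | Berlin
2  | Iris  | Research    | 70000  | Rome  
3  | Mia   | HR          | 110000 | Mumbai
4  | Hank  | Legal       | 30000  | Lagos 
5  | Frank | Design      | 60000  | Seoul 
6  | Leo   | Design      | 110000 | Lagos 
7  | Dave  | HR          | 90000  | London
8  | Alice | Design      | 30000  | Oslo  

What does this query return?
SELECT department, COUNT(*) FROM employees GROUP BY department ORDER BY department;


Assigning each row to its department group:
  Eve -> Engineering
  Iris -> Research
  Mia -> HR
  Hank -> Legal
  Frank -> Design
  Leo -> Design
  Dave -> HR
  Alice -> Design


5 groups:
Design, 3
Engineering, 1
HR, 2
Legal, 1
Research, 1


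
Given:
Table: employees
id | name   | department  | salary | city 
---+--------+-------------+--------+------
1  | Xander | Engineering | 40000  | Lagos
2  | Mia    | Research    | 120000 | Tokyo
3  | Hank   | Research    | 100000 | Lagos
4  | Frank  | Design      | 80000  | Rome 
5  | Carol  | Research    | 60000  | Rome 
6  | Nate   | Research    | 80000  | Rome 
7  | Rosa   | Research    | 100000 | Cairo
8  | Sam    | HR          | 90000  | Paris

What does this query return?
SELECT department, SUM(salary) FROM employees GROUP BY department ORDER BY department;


Summing salary within each department:
  Design: 80000 = 80000
  Engineering: 40000 = 40000
  HR: 90000 = 90000
  Research: 120000 + 100000 + 60000 + 80000 + 100000 = 460000


4 groups:
Design, 80000
Engineering, 40000
HR, 90000
Research, 460000


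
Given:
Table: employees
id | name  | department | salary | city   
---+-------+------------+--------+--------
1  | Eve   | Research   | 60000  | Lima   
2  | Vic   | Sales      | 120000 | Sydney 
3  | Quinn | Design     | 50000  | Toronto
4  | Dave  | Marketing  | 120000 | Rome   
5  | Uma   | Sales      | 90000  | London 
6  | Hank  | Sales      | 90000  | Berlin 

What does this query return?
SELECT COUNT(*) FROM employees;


COUNT(*) counts all rows

6


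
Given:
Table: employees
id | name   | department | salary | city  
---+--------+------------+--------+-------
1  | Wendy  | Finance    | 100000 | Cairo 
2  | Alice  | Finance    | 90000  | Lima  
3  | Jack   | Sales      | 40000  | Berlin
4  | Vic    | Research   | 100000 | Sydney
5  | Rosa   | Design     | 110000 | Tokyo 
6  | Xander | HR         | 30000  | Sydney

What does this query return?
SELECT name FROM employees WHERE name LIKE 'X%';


LIKE 'X%' matches names starting with 'X'
Matching: 1

1 rows:
Xander


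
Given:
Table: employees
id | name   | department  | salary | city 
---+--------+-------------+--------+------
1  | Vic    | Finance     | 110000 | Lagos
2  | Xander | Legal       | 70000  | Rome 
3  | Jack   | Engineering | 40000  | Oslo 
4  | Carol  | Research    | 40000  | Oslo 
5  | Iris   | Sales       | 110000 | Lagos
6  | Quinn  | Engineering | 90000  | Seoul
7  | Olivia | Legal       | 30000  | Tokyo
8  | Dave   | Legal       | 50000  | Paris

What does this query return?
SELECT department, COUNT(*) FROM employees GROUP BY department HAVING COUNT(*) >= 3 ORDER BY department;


Groups with count >= 3:
  Legal: 3 -> PASS
  Engineering: 2 -> filtered out
  Finance: 1 -> filtered out
  Research: 1 -> filtered out
  Sales: 1 -> filtered out


1 groups:
Legal, 3


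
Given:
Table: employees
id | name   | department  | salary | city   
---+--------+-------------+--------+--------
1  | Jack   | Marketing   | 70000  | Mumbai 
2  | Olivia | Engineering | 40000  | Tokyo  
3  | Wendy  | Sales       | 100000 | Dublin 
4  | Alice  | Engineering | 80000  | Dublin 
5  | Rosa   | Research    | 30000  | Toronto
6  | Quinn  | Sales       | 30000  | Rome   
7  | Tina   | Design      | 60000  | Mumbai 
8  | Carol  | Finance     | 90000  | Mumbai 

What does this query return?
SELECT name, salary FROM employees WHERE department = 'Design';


Filtering: department = 'Design'
Matching rows: 1

1 rows:
Tina, 60000


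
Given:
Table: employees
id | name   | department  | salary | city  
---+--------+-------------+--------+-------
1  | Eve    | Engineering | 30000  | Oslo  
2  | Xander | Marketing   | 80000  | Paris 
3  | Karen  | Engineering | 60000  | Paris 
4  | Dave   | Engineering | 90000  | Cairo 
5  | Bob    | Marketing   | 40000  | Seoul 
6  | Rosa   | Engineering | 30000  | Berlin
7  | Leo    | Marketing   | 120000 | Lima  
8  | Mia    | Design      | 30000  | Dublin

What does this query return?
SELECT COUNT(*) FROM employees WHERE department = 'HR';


Counting rows where department = 'HR'


0


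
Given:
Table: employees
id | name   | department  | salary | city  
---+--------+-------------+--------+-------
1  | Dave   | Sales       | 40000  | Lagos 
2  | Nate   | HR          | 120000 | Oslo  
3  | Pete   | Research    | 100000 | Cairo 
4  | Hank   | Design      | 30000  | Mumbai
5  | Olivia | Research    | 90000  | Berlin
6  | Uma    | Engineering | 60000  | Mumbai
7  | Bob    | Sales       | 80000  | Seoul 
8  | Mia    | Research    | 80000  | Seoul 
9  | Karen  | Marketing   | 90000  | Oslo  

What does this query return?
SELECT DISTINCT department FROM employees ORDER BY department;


All 'department' values (row order): Sales, HR, Research, Design, Research, Engineering, Sales, Research, Marketing
Removing duplicates leaves 6 unique value(s).

6 values:
Design
Engineering
HR
Marketing
Research
Sales


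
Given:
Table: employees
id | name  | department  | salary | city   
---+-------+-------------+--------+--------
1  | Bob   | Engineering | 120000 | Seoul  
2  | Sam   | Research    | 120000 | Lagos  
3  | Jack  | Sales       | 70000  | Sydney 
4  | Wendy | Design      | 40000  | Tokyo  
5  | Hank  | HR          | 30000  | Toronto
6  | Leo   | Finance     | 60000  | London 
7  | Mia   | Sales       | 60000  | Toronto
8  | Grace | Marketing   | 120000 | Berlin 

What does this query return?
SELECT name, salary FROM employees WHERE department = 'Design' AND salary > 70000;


Filtering: department = 'Design' AND salary > 70000
Matching: 0 rows

Empty result set (0 rows)


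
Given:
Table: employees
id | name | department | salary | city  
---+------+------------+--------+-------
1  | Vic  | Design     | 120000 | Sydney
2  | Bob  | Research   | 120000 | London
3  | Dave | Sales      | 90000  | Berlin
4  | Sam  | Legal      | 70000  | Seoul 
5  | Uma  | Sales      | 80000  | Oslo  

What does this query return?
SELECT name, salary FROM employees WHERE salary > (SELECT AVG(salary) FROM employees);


Subquery: AVG(salary) = 96000.0
Filtering: salary > 96000.0
  Vic (120000) -> MATCH
  Bob (120000) -> MATCH


2 rows:
Vic, 120000
Bob, 120000


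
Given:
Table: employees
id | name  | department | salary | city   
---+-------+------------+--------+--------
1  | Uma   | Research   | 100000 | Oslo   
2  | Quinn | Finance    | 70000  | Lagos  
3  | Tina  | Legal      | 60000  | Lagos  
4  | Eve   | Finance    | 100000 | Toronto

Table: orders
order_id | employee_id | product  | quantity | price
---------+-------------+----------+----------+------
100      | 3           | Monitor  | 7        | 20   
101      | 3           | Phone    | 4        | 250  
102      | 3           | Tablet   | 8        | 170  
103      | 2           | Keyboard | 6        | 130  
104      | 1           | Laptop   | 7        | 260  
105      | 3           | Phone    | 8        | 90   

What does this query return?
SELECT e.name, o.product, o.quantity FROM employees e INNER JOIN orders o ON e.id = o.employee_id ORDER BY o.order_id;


Joining employees.id = orders.employee_id:
  employee Tina (id=3) -> order Monitor
  employee Tina (id=3) -> order Phone
  employee Tina (id=3) -> order Tablet
  employee Quinn (id=2) -> order Keyboard
  employee Uma (id=1) -> order Laptop
  employee Tina (id=3) -> order Phone


6 rows:
Tina, Monitor, 7
Tina, Phone, 4
Tina, Tablet, 8
Quinn, Keyboard, 6
Uma, Laptop, 7
Tina, Phone, 8


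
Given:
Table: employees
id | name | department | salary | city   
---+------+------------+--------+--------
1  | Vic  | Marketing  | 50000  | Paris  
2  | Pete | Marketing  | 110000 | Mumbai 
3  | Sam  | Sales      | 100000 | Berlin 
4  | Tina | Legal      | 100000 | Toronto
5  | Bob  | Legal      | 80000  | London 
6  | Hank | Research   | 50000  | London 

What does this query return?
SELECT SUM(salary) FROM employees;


SUM(salary) = 50000 + 110000 + 100000 + 100000 + 80000 + 50000 = 490000

490000


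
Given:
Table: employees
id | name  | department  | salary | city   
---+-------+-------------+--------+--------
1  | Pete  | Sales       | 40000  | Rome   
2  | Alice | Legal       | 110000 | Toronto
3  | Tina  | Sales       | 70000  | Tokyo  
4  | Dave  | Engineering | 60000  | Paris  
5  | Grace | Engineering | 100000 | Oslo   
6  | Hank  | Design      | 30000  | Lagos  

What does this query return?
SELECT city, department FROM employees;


Projecting columns: city, department

6 rows:
Rome, Sales
Toronto, Legal
Tokyo, Sales
Paris, Engineering
Oslo, Engineering
Lagos, Design


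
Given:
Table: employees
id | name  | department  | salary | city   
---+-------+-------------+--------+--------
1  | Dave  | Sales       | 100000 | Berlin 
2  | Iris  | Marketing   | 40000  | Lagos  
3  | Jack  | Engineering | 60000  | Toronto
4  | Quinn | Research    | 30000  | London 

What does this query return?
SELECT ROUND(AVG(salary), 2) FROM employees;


SUM(salary) = 230000
COUNT = 4
ROUND(AVG, 2) = ROUND(230000 / 4, 2) = 57500.0

57500.0


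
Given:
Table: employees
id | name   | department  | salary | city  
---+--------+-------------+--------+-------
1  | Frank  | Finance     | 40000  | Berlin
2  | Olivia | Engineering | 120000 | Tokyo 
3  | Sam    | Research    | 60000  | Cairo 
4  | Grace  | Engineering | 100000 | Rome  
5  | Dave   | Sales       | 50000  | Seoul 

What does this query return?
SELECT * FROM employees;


SELECT * returns all 5 rows with all columns

5 rows:
1, Frank, Finance, 40000, Berlin
2, Olivia, Engineering, 120000, Tokyo
3, Sam, Research, 60000, Cairo
4, Grace, Engineering, 100000, Rome
5, Dave, Sales, 50000, Seoul


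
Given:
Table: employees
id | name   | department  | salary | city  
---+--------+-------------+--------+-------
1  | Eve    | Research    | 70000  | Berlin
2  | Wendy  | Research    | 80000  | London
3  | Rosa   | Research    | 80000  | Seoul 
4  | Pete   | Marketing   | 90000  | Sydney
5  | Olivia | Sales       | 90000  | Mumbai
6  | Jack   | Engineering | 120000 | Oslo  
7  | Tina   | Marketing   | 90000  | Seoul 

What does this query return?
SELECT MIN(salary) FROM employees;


Salaries: 70000, 80000, 80000, 90000, 90000, 120000, 90000
MIN = 70000

70000


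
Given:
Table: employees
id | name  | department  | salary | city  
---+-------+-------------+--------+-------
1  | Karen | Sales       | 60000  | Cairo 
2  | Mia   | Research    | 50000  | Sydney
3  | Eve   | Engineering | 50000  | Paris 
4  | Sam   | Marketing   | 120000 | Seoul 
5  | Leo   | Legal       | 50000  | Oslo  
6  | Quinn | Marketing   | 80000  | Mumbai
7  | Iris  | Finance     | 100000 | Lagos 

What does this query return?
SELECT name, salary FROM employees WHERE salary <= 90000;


Filtering: salary <= 90000
Matching: 5 rows

5 rows:
Karen, 60000
Mia, 50000
Eve, 50000
Leo, 50000
Quinn, 80000


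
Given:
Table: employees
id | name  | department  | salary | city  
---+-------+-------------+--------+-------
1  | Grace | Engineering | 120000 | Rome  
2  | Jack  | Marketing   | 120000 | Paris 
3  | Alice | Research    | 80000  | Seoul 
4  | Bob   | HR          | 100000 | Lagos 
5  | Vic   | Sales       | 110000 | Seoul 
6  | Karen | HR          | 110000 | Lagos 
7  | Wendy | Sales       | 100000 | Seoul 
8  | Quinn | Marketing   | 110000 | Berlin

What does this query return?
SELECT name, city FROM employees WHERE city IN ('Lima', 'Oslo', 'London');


Filtering: city IN ('Lima', 'Oslo', 'London')
Matching: 0 rows

Empty result set (0 rows)


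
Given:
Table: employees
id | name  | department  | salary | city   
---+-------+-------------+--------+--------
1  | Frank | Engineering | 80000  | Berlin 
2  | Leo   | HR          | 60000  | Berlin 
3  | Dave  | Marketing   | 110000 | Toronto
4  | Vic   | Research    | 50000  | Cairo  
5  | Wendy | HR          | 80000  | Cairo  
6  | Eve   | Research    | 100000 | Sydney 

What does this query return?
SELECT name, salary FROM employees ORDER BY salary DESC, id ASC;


Sorting by salary DESC, then id ASC for ties

6 rows:
Dave, 110000
Eve, 100000
Frank, 80000
Wendy, 80000
Leo, 60000
Vic, 50000
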